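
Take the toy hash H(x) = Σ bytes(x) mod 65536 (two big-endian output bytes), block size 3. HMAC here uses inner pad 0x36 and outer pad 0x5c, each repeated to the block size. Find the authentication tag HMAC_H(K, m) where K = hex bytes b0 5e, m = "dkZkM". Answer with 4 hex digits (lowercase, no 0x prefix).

Key hex bytes b0 5e is 2 bytes ≤ B = 3; zero-pad to 3 bytes: K' = b0 5e 00.
K' ⊕ ipad = 86 68 36.  K' ⊕ opad = ec 02 5c.
Inner input = (K'⊕ipad) ∥ m = 86 68 36 ∥ 64 6b 5a 6b 4d.
Inner hash: sum = 134+104+54+100+107+90+107+77 = 773 → 03 05.
Outer input = (K'⊕opad) ∥ inner = ec 02 5c ∥ 03 05.
Outer hash (tag): sum = 236+2+92+3+5 = 338 → 01 52.

0152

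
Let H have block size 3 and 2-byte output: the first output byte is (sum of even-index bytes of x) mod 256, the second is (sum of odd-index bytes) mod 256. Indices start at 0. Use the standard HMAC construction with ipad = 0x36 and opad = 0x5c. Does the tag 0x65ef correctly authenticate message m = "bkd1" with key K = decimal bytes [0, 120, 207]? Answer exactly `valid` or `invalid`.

Key decimal bytes [0, 120, 207] = 00 78 cf is exactly B = 3 bytes: K' = 00 78 cf.
K' ⊕ ipad = 36 4e f9; K' ⊕ opad = 5c 24 93.
Inner hash: even-index sum = 459 mod 256 = 203; odd-index sum = 276 mod 256 = 20 → cb 14.
Outer hash (recomputed tag): even-index sum = 259 mod 256 = 3; odd-index sum = 239 mod 256 = 239 → 03 ef.
Recomputed tag = 03ef; claimed = 65ef → mismatch.

invalid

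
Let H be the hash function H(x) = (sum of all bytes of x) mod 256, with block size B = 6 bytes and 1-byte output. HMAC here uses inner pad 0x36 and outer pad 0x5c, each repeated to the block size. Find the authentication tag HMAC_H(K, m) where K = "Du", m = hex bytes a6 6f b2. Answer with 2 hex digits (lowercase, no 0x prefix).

05

Key "Du" = 44 75 is 2 bytes ≤ B = 6; zero-pad to 6 bytes: K' = 44 75 00 00 00 00.
K' ⊕ ipad = 72 43 36 36 36 36.  K' ⊕ opad = 18 29 5c 5c 5c 5c.
Inner input = (K'⊕ipad) ∥ m = 72 43 36 36 36 36 ∥ a6 6f b2.
Inner hash: sum = 114+67+54+54+54+54+166+111+178 = 852; mod 256 = 84 → 54.
Outer input = (K'⊕opad) ∥ inner = 18 29 5c 5c 5c 5c ∥ 54.
Outer hash (tag): sum = 24+41+92+92+92+92+84 = 517; mod 256 = 5 → 05.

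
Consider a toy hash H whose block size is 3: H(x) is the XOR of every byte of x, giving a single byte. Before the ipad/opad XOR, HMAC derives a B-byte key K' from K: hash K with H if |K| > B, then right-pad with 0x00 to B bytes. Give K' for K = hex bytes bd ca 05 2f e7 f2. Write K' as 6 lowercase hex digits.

|K| = 6 > B = 3, so first hash the key.
H(K): XOR bd⊕ca⊕05⊕2f⊕e7⊕f2 = 48.
Zero-pad H(K) = 48 to 3 bytes: K' = 48 00 00.

480000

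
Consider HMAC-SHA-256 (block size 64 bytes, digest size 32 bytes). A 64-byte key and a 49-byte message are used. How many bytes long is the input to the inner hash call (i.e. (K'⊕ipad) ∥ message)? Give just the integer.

Key is 64 ≤ 64 bytes, zero-padded: |K'| = 64.
Inner input = (K'⊕ipad) ∥ m → 64 + 49 = 113 bytes.

113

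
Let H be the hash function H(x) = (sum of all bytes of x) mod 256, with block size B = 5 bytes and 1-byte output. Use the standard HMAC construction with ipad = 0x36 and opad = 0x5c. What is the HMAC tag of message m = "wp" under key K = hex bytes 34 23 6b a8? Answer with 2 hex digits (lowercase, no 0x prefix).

Key hex bytes 34 23 6b a8 is 4 bytes ≤ B = 5; zero-pad to 5 bytes: K' = 34 23 6b a8 00.
K' ⊕ ipad = 02 15 5d 9e 36.  K' ⊕ opad = 68 7f 37 f4 5c.
Inner input = (K'⊕ipad) ∥ m = 02 15 5d 9e 36 ∥ 77 70.
Inner hash: sum = 2+21+93+158+54+119+112 = 559; mod 256 = 47 → 2f.
Outer input = (K'⊕opad) ∥ inner = 68 7f 37 f4 5c ∥ 2f.
Outer hash (tag): sum = 104+127+55+244+92+47 = 669; mod 256 = 157 → 9d.

9d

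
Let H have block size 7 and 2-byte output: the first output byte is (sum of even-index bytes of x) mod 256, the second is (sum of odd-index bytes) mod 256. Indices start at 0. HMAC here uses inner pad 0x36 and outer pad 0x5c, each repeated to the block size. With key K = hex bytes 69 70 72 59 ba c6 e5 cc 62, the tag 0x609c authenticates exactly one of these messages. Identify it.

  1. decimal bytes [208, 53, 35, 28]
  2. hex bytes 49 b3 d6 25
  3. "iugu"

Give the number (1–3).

Key hex bytes 69 70 72 59 ba c6 e5 cc 62 is 9 bytes > B = 7, so hash it first: H(key) = dc 5b, then zero-pad to 7 bytes: K' = dc 5b 00 00 00 00 00.
K' ⊕ ipad = ea 6d 36 36 36 36 36; K' ⊕ opad = 80 07 5c 5c 5c 5c 5c.
m1: inner = H(ea 6d 36 36 36 36 36 d0 35 23 1c) = dd cc; tag = H(80 07 5c 5c 5c 5c 5c dd cc) = 609c ← matches
m2: inner = H(ea 6d 36 36 36 36 36 49 b3 d6 25) = 64 f8; tag = H(80 07 5c 5c 5c 5c 5c 64 f8) = 8c23
m3: inner = H(ea 6d 36 36 36 36 36 69 75 67 75) = 76 a9; tag = H(80 07 5c 5c 5c 5c 5c 76 a9) = 3d35

1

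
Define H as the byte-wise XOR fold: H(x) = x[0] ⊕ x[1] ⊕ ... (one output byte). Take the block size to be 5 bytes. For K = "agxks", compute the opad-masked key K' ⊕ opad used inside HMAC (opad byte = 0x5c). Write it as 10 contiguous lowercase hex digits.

Key "agxks" = 61 67 78 6b 73 is exactly B = 5 bytes: K' = 61 67 78 6b 73.
XOR each byte with 0x5c: 61⊕5c=3d, 67⊕5c=3b, 78⊕5c=24, 6b⊕5c=37, 73⊕5c=2f.

3d3b24372f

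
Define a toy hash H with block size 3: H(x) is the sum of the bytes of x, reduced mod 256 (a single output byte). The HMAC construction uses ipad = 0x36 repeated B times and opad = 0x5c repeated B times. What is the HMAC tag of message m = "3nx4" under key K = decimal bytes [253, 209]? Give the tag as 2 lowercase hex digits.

bf

Key decimal bytes [253, 209] = fd d1 is 2 bytes ≤ B = 3; zero-pad to 3 bytes: K' = fd d1 00.
K' ⊕ ipad = cb e7 36.  K' ⊕ opad = a1 8d 5c.
Inner input = (K'⊕ipad) ∥ m = cb e7 36 ∥ 33 6e 78 34.
Inner hash: sum = 203+231+54+51+110+120+52 = 821; mod 256 = 53 → 35.
Outer input = (K'⊕opad) ∥ inner = a1 8d 5c ∥ 35.
Outer hash (tag): sum = 161+141+92+53 = 447; mod 256 = 191 → bf.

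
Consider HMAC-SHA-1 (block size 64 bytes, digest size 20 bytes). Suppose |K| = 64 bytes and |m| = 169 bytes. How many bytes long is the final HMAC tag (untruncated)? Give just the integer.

20

The tag is one SHA-1 digest: 20 bytes.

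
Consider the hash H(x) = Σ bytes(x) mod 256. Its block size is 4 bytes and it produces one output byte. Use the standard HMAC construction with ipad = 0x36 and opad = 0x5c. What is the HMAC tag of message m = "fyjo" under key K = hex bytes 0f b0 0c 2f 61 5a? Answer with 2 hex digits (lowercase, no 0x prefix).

Key hex bytes 0f b0 0c 2f 61 5a is 6 bytes > B = 4, so hash it first: H(key) = b5, then zero-pad to 4 bytes: K' = b5 00 00 00.
K' ⊕ ipad = 83 36 36 36.  K' ⊕ opad = e9 5c 5c 5c.
Inner input = (K'⊕ipad) ∥ m = 83 36 36 36 ∥ 66 79 6a 6f.
Inner hash: sum = 131+54+54+54+102+121+106+111 = 733; mod 256 = 221 → dd.
Outer input = (K'⊕opad) ∥ inner = e9 5c 5c 5c ∥ dd.
Outer hash (tag): sum = 233+92+92+92+221 = 730; mod 256 = 218 → da.

da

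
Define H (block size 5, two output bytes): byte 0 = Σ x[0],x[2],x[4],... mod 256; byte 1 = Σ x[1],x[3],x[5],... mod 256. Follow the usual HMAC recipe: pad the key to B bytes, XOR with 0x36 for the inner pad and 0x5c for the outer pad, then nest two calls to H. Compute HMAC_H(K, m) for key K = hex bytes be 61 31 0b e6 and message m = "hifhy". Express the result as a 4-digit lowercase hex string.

Key hex bytes be 61 31 0b e6 is exactly B = 5 bytes: K' = be 61 31 0b e6.
K' ⊕ ipad = 88 57 07 3d d0.  K' ⊕ opad = e2 3d 6d 57 ba.
Inner input = (K'⊕ipad) ∥ m = 88 57 07 3d d0 ∥ 68 69 66 68 79.
Inner hash: even-index sum = 560 mod 256 = 48; odd-index sum = 475 mod 256 = 219 → 30 db.
Outer input = (K'⊕opad) ∥ inner = e2 3d 6d 57 ba ∥ 30 db.
Outer hash (tag): even-index sum = 740 mod 256 = 228; odd-index sum = 196 mod 256 = 196 → e4 c4.

e4c4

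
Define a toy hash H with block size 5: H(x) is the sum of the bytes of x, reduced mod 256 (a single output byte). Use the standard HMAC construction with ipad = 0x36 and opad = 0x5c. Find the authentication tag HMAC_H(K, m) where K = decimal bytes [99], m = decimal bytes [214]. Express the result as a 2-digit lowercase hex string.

Key decimal bytes [99] = 63 is 1 byte ≤ B = 5; zero-pad to 5 bytes: K' = 63 00 00 00 00.
K' ⊕ ipad = 55 36 36 36 36.  K' ⊕ opad = 3f 5c 5c 5c 5c.
Inner input = (K'⊕ipad) ∥ m = 55 36 36 36 36 ∥ d6.
Inner hash: sum = 85+54+54+54+54+214 = 515; mod 256 = 3 → 03.
Outer input = (K'⊕opad) ∥ inner = 3f 5c 5c 5c 5c ∥ 03.
Outer hash (tag): sum = 63+92+92+92+92+3 = 434; mod 256 = 178 → b2.

b2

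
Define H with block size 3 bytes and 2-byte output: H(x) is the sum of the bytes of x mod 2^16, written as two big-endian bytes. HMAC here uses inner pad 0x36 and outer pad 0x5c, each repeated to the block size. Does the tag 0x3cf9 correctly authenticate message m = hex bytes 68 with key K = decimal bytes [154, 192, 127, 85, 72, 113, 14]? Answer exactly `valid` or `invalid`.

Key decimal bytes [154, 192, 127, 85, 72, 113, 14] = 9a c0 7f 55 48 71 0e is 7 bytes > B = 3, so hash it first: H(key) = 02 f5, then zero-pad to 3 bytes: K' = 02 f5 00.
K' ⊕ ipad = 34 c3 36; K' ⊕ opad = 5e a9 5c.
Inner hash: sum = 52+195+54+104 = 405 → 01 95.
Outer hash (recomputed tag): sum = 94+169+92+1+149 = 505 → 01 f9.
Recomputed tag = 01f9; claimed = 3cf9 → mismatch.

invalid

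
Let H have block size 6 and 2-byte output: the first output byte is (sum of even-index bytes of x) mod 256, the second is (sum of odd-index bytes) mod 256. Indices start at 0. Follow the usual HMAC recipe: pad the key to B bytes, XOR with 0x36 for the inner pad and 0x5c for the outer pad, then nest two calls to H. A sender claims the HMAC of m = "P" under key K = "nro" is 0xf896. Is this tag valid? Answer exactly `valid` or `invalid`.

Key "nro" = 6e 72 6f is 3 bytes ≤ B = 6; zero-pad to 6 bytes: K' = 6e 72 6f 00 00 00.
K' ⊕ ipad = 58 44 59 36 36 36; K' ⊕ opad = 32 2e 33 5c 5c 5c.
Inner hash: even-index sum = 311 mod 256 = 55; odd-index sum = 176 mod 256 = 176 → 37 b0.
Outer hash (recomputed tag): even-index sum = 248 mod 256 = 248; odd-index sum = 406 mod 256 = 150 → f8 96.
Recomputed tag = f896; claimed = f896 → match.

valid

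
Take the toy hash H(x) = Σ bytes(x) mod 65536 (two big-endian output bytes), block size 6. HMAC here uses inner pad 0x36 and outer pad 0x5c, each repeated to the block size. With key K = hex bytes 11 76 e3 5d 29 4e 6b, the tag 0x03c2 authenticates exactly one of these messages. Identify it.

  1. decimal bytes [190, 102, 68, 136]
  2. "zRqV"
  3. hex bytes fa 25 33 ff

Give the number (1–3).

Key hex bytes 11 76 e3 5d 29 4e 6b is 7 bytes > B = 6, so hash it first: H(key) = 02 a9, then zero-pad to 6 bytes: K' = 02 a9 00 00 00 00.
K' ⊕ ipad = 34 9f 36 36 36 36; K' ⊕ opad = 5e f5 5c 5c 5c 5c.
m1: inner = H(34 9f 36 36 36 36 be 66 44 88) = 03 9b; tag = H(5e f5 5c 5c 5c 5c 03 9b) = 0361
m2: inner = H(34 9f 36 36 36 36 7a 52 71 56) = 03 3e; tag = H(5e f5 5c 5c 5c 5c 03 3e) = 0304
m3: inner = H(34 9f 36 36 36 36 fa 25 33 ff) = 03 fc; tag = H(5e f5 5c 5c 5c 5c 03 fc) = 03c2 ← matches

3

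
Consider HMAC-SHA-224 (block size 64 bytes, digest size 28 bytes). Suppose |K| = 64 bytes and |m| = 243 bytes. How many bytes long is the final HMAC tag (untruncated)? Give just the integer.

28

The tag is one SHA-224 digest: 28 bytes.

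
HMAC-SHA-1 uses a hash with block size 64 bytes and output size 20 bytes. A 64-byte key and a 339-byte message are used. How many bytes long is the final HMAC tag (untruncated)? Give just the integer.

20

The tag is one SHA-1 digest: 20 bytes.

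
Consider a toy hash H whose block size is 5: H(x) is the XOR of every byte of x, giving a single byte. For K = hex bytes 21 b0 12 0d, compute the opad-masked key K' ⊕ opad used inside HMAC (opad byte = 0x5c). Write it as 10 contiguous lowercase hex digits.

Key hex bytes 21 b0 12 0d is 4 bytes ≤ B = 5; zero-pad to 5 bytes: K' = 21 b0 12 0d 00.
XOR each byte with 0x5c: 21⊕5c=7d, b0⊕5c=ec, 12⊕5c=4e, 0d⊕5c=51, 00⊕5c=5c.

7dec4e515c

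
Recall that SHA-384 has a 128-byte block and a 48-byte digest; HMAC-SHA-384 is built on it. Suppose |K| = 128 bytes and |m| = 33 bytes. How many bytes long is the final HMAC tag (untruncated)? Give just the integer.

The tag is one SHA-384 digest: 48 bytes.

48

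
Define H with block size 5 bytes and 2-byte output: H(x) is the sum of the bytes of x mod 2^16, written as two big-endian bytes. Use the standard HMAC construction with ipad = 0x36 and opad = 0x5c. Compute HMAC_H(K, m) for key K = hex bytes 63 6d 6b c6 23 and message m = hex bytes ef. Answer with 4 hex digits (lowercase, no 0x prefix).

Key hex bytes 63 6d 6b c6 23 is exactly B = 5 bytes: K' = 63 6d 6b c6 23.
K' ⊕ ipad = 55 5b 5d f0 15.  K' ⊕ opad = 3f 31 37 9a 7f.
Inner input = (K'⊕ipad) ∥ m = 55 5b 5d f0 15 ∥ ef.
Inner hash: sum = 85+91+93+240+21+239 = 769 → 03 01.
Outer input = (K'⊕opad) ∥ inner = 3f 31 37 9a 7f ∥ 03 01.
Outer hash (tag): sum = 63+49+55+154+127+3+1 = 452 → 01 c4.

01c4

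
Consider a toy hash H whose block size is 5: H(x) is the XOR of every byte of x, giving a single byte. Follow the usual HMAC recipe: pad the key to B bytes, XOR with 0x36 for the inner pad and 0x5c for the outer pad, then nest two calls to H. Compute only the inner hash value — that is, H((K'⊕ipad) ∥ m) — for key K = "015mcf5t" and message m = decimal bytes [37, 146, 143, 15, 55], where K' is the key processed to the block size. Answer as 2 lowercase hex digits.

2b

Key "015mcf5t" = 30 31 35 6d 63 66 35 74 is 8 bytes > B = 5, so hash it first: H(key) = 1d, then zero-pad to 5 bytes: K' = 1d 00 00 00 00.
K' ⊕ ipad = 2b 36 36 36 36.
Inner input = 2b 36 36 36 36 ∥ 25 92 8f 0f 37.
Inner hash: XOR 2b⊕36⊕36⊕36⊕36⊕25⊕92⊕8f⊕0f⊕37 = 2b.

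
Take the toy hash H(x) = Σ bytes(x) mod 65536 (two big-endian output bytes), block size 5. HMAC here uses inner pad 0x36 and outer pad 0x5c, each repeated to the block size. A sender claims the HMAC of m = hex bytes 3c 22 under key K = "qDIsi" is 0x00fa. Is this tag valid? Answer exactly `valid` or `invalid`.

valid

Key "qDIsi" = 71 44 49 73 69 is exactly B = 5 bytes: K' = 71 44 49 73 69.
K' ⊕ ipad = 47 72 7f 45 5f; K' ⊕ opad = 2d 18 15 2f 35.
Inner hash: sum = 71+114+127+69+95+60+34 = 570 → 02 3a.
Outer hash (recomputed tag): sum = 45+24+21+47+53+2+58 = 250 → 00 fa.
Recomputed tag = 00fa; claimed = 00fa → match.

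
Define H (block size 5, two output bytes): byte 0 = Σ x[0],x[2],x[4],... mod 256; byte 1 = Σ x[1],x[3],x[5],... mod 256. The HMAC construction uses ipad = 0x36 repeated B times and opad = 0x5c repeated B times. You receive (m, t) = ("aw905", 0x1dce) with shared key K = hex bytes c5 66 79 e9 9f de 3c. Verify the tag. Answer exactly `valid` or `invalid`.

invalid

Key hex bytes c5 66 79 e9 9f de 3c is 7 bytes > B = 5, so hash it first: H(key) = 19 2d, then zero-pad to 5 bytes: K' = 19 2d 00 00 00.
K' ⊕ ipad = 2f 1b 36 36 36; K' ⊕ opad = 45 71 5c 5c 5c.
Inner hash: even-index sum = 322 mod 256 = 66; odd-index sum = 288 mod 256 = 32 → 42 20.
Outer hash (recomputed tag): even-index sum = 285 mod 256 = 29; odd-index sum = 271 mod 256 = 15 → 1d 0f.
Recomputed tag = 1d0f; claimed = 1dce → mismatch.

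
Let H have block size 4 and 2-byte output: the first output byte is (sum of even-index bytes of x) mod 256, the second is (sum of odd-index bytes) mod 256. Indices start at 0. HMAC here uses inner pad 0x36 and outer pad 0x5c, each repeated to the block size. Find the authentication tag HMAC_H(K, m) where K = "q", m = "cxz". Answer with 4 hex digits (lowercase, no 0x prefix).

Key "q" = 71 is 1 byte ≤ B = 4; zero-pad to 4 bytes: K' = 71 00 00 00.
K' ⊕ ipad = 47 36 36 36.  K' ⊕ opad = 2d 5c 5c 5c.
Inner input = (K'⊕ipad) ∥ m = 47 36 36 36 ∥ 63 78 7a.
Inner hash: even-index sum = 346 mod 256 = 90; odd-index sum = 228 mod 256 = 228 → 5a e4.
Outer input = (K'⊕opad) ∥ inner = 2d 5c 5c 5c ∥ 5a e4.
Outer hash (tag): even-index sum = 227 mod 256 = 227; odd-index sum = 412 mod 256 = 156 → e3 9c.

e39c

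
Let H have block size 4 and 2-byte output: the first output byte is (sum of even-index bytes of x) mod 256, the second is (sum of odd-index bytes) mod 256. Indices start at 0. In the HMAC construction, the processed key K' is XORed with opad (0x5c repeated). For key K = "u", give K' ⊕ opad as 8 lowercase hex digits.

295c5c5c

Key "u" = 75 is 1 byte ≤ B = 4; zero-pad to 4 bytes: K' = 75 00 00 00.
XOR each byte with 0x5c: 75⊕5c=29, 00⊕5c=5c, 00⊕5c=5c, 00⊕5c=5c.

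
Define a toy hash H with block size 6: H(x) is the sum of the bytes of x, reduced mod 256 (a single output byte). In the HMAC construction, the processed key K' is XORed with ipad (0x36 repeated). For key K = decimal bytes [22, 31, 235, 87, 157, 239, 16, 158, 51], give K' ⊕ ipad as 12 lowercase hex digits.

d23636363636

Key decimal bytes [22, 31, 235, 87, 157, 239, 16, 158, 51] = 16 1f eb 57 9d ef 10 9e 33 is 9 bytes > B = 6, so hash it first: H(key) = e4, then zero-pad to 6 bytes: K' = e4 00 00 00 00 00.
XOR each byte with 0x36: e4⊕36=d2, 00⊕36=36, 00⊕36=36, 00⊕36=36, 00⊕36=36, 00⊕36=36.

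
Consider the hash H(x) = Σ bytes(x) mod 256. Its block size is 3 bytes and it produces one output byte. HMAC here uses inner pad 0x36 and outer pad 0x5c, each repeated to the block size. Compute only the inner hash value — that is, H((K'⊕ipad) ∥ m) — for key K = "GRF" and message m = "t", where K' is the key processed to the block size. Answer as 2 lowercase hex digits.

Key "GRF" = 47 52 46 is exactly B = 3 bytes: K' = 47 52 46.
K' ⊕ ipad = 71 64 70.
Inner input = 71 64 70 ∥ 74.
Inner hash: sum = 113+100+112+116 = 441; mod 256 = 185 → b9.

b9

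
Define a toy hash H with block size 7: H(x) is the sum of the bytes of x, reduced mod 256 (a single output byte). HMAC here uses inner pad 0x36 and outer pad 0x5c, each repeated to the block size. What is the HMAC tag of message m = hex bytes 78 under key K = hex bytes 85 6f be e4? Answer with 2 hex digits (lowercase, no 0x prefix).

3a

Key hex bytes 85 6f be e4 is 4 bytes ≤ B = 7; zero-pad to 7 bytes: K' = 85 6f be e4 00 00 00.
K' ⊕ ipad = b3 59 88 d2 36 36 36.  K' ⊕ opad = d9 33 e2 b8 5c 5c 5c.
Inner input = (K'⊕ipad) ∥ m = b3 59 88 d2 36 36 36 ∥ 78.
Inner hash: sum = 179+89+136+210+54+54+54+120 = 896; mod 256 = 128 → 80.
Outer input = (K'⊕opad) ∥ inner = d9 33 e2 b8 5c 5c 5c ∥ 80.
Outer hash (tag): sum = 217+51+226+184+92+92+92+128 = 1082; mod 256 = 58 → 3a.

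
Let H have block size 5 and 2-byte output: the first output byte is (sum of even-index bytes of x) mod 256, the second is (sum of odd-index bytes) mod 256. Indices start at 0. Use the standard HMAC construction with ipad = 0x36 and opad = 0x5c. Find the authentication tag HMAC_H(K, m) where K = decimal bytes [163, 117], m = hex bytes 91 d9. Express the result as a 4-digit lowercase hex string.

Key decimal bytes [163, 117] = a3 75 is 2 bytes ≤ B = 5; zero-pad to 5 bytes: K' = a3 75 00 00 00.
K' ⊕ ipad = 95 43 36 36 36.  K' ⊕ opad = ff 29 5c 5c 5c.
Inner input = (K'⊕ipad) ∥ m = 95 43 36 36 36 ∥ 91 d9.
Inner hash: even-index sum = 474 mod 256 = 218; odd-index sum = 266 mod 256 = 10 → da 0a.
Outer input = (K'⊕opad) ∥ inner = ff 29 5c 5c 5c ∥ da 0a.
Outer hash (tag): even-index sum = 449 mod 256 = 193; odd-index sum = 351 mod 256 = 95 → c1 5f.

c15f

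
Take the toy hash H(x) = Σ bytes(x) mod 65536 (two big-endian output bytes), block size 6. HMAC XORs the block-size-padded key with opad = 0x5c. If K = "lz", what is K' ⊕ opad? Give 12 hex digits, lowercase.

30265c5c5c5c

Key "lz" = 6c 7a is 2 bytes ≤ B = 6; zero-pad to 6 bytes: K' = 6c 7a 00 00 00 00.
XOR each byte with 0x5c: 6c⊕5c=30, 7a⊕5c=26, 00⊕5c=5c, 00⊕5c=5c, 00⊕5c=5c, 00⊕5c=5c.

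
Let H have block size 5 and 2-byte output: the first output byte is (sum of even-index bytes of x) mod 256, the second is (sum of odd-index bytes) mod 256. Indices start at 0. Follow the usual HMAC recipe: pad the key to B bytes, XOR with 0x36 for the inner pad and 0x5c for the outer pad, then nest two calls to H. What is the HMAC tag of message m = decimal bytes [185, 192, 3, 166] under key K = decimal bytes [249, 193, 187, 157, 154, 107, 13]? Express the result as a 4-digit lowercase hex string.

Key decimal bytes [249, 193, 187, 157, 154, 107, 13] = f9 c1 bb 9d 9a 6b 0d is 7 bytes > B = 5, so hash it first: H(key) = 5b c9, then zero-pad to 5 bytes: K' = 5b c9 00 00 00.
K' ⊕ ipad = 6d ff 36 36 36.  K' ⊕ opad = 07 95 5c 5c 5c.
Inner input = (K'⊕ipad) ∥ m = 6d ff 36 36 36 ∥ b9 c0 03 a6.
Inner hash: even-index sum = 575 mod 256 = 63; odd-index sum = 497 mod 256 = 241 → 3f f1.
Outer input = (K'⊕opad) ∥ inner = 07 95 5c 5c 5c ∥ 3f f1.
Outer hash (tag): even-index sum = 432 mod 256 = 176; odd-index sum = 304 mod 256 = 48 → b0 30.

b030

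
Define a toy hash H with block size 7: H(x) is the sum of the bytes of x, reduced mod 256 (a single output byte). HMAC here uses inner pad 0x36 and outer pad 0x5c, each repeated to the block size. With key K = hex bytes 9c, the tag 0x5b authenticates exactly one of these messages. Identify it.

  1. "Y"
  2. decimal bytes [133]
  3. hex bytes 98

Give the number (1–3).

2

Key hex bytes 9c is 1 byte ≤ B = 7; zero-pad to 7 bytes: K' = 9c 00 00 00 00 00 00.
K' ⊕ ipad = aa 36 36 36 36 36 36; K' ⊕ opad = c0 5c 5c 5c 5c 5c 5c.
m1: inner = H(aa 36 36 36 36 36 36 59) = 47; tag = H(c0 5c 5c 5c 5c 5c 5c 47) = 2f
m2: inner = H(aa 36 36 36 36 36 36 85) = 73; tag = H(c0 5c 5c 5c 5c 5c 5c 73) = 5b ← matches
m3: inner = H(aa 36 36 36 36 36 36 98) = 86; tag = H(c0 5c 5c 5c 5c 5c 5c 86) = 6e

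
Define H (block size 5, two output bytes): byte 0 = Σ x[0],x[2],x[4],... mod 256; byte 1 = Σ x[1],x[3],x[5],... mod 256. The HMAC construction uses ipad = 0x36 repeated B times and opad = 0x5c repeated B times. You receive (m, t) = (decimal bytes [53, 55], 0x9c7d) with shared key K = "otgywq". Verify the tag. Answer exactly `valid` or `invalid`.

invalid

Key "otgywq" = 6f 74 67 79 77 71 is 6 bytes > B = 5, so hash it first: H(key) = 4d 5e, then zero-pad to 5 bytes: K' = 4d 5e 00 00 00.
K' ⊕ ipad = 7b 68 36 36 36; K' ⊕ opad = 11 02 5c 5c 5c.
Inner hash: even-index sum = 286 mod 256 = 30; odd-index sum = 211 mod 256 = 211 → 1e d3.
Outer hash (recomputed tag): even-index sum = 412 mod 256 = 156; odd-index sum = 124 mod 256 = 124 → 9c 7c.
Recomputed tag = 9c7c; claimed = 9c7d → mismatch.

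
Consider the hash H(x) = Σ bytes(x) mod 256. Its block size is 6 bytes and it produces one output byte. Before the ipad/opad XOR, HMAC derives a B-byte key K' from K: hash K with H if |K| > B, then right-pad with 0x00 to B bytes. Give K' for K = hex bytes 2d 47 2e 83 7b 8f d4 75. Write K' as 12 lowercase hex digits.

780000000000

|K| = 8 > B = 6, so first hash the key.
H(K): sum = 45+71+46+131+123+143+212+117 = 888; mod 256 = 120 → 78.
Zero-pad H(K) = 78 to 6 bytes: K' = 78 00 00 00 00 00.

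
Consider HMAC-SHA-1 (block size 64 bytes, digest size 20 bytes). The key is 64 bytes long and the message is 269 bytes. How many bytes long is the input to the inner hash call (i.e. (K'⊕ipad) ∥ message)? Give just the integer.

333

Key is 64 ≤ 64 bytes, zero-padded: |K'| = 64.
Inner input = (K'⊕ipad) ∥ m → 64 + 269 = 333 bytes.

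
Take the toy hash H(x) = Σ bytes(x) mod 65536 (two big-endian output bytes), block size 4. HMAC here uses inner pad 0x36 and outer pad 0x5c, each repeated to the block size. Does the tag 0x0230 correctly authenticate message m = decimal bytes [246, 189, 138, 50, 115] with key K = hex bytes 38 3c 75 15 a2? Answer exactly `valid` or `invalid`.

Key hex bytes 38 3c 75 15 a2 is 5 bytes > B = 4, so hash it first: H(key) = 01 a0, then zero-pad to 4 bytes: K' = 01 a0 00 00.
K' ⊕ ipad = 37 96 36 36; K' ⊕ opad = 5d fc 5c 5c.
Inner hash: sum = 55+150+54+54+246+189+138+50+115 = 1051 → 04 1b.
Outer hash (recomputed tag): sum = 93+252+92+92+4+27 = 560 → 02 30.
Recomputed tag = 0230; claimed = 0230 → match.

valid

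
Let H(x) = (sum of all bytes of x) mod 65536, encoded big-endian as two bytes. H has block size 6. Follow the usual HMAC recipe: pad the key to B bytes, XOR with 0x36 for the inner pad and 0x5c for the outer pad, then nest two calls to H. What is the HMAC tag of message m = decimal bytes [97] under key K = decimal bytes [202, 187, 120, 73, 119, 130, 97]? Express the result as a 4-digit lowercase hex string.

02d1

Key decimal bytes [202, 187, 120, 73, 119, 130, 97] = ca bb 78 49 77 82 61 is 7 bytes > B = 6, so hash it first: H(key) = 03 a0, then zero-pad to 6 bytes: K' = 03 a0 00 00 00 00.
K' ⊕ ipad = 35 96 36 36 36 36.  K' ⊕ opad = 5f fc 5c 5c 5c 5c.
Inner input = (K'⊕ipad) ∥ m = 35 96 36 36 36 36 ∥ 61.
Inner hash: sum = 53+150+54+54+54+54+97 = 516 → 02 04.
Outer input = (K'⊕opad) ∥ inner = 5f fc 5c 5c 5c 5c ∥ 02 04.
Outer hash (tag): sum = 95+252+92+92+92+92+2+4 = 721 → 02 d1.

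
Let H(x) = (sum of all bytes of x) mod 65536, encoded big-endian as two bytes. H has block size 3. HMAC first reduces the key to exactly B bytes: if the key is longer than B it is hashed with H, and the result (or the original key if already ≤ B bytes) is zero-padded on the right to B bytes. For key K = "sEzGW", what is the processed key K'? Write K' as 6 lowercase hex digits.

01d000

|K| = 5 > B = 3, so first hash the key.
H(K): sum = 115+69+122+71+87 = 464 → 01 d0.
Zero-pad H(K) = 01 d0 to 3 bytes: K' = 01 d0 00.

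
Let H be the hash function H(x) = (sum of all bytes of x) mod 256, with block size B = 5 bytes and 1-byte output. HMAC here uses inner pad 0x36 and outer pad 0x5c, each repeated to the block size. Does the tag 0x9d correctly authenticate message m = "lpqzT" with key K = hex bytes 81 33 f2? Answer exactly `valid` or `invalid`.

invalid

Key hex bytes 81 33 f2 is 3 bytes ≤ B = 5; zero-pad to 5 bytes: K' = 81 33 f2 00 00.
K' ⊕ ipad = b7 05 c4 36 36; K' ⊕ opad = dd 6f ae 5c 5c.
Inner hash: sum = 183+5+196+54+54+108+112+113+122+84 = 1031; mod 256 = 7 → 07.
Outer hash (recomputed tag): sum = 221+111+174+92+92+7 = 697; mod 256 = 185 → b9.
Recomputed tag = b9; claimed = 9d → mismatch.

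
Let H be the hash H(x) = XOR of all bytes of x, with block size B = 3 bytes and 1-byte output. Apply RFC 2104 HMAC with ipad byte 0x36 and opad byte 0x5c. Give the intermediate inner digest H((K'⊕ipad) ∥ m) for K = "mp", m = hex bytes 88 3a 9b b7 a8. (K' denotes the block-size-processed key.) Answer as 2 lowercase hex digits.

1d

Key "mp" = 6d 70 is 2 bytes ≤ B = 3; zero-pad to 3 bytes: K' = 6d 70 00.
K' ⊕ ipad = 5b 46 36.
Inner input = 5b 46 36 ∥ 88 3a 9b b7 a8.
Inner hash: XOR 5b⊕46⊕36⊕88⊕3a⊕9b⊕b7⊕a8 = 1d.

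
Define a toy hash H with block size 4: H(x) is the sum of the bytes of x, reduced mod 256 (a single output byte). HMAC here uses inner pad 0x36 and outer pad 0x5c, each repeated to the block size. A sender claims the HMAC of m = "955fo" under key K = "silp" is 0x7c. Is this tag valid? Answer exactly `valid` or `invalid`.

valid

Key "silp" = 73 69 6c 70 is exactly B = 4 bytes: K' = 73 69 6c 70.
K' ⊕ ipad = 45 5f 5a 46; K' ⊕ opad = 2f 35 30 2c.
Inner hash: sum = 69+95+90+70+57+53+53+102+111 = 700; mod 256 = 188 → bc.
Outer hash (recomputed tag): sum = 47+53+48+44+188 = 380; mod 256 = 124 → 7c.
Recomputed tag = 7c; claimed = 7c → match.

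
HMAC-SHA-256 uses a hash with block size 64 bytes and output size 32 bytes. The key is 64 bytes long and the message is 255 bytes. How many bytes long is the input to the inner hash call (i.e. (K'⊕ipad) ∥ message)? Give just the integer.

Key is 64 ≤ 64 bytes, zero-padded: |K'| = 64.
Inner input = (K'⊕ipad) ∥ m → 64 + 255 = 319 bytes.

319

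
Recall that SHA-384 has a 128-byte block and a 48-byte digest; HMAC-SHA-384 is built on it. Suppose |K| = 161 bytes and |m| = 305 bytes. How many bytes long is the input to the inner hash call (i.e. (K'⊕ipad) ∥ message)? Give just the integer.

Key is 161 > 128 bytes, so it is hashed to 48 bytes then zero-padded to 128: |K'| = 128.
Inner input = (K'⊕ipad) ∥ m → 128 + 305 = 433 bytes.

433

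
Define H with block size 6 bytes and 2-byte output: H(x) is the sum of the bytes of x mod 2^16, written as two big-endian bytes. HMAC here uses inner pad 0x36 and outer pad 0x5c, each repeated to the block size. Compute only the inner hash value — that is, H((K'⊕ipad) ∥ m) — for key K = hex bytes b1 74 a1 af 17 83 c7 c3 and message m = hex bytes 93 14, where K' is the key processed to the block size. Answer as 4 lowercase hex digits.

0260

Key hex bytes b1 74 a1 af 17 83 c7 c3 is 8 bytes > B = 6, so hash it first: H(key) = 04 99, then zero-pad to 6 bytes: K' = 04 99 00 00 00 00.
K' ⊕ ipad = 32 af 36 36 36 36.
Inner input = 32 af 36 36 36 36 ∥ 93 14.
Inner hash: sum = 50+175+54+54+54+54+147+20 = 608 → 02 60.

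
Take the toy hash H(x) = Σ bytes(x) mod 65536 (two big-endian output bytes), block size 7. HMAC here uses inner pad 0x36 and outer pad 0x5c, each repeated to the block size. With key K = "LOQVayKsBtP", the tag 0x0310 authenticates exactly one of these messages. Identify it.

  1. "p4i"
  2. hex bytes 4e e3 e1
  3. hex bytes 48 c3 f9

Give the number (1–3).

1

Key "LOQVayKsBtP" = 4c 4f 51 56 61 79 4b 73 42 74 50 is 11 bytes > B = 7, so hash it first: H(key) = 03 e0, then zero-pad to 7 bytes: K' = 03 e0 00 00 00 00 00.
K' ⊕ ipad = 35 d6 36 36 36 36 36; K' ⊕ opad = 5f bc 5c 5c 5c 5c 5c.
m1: inner = H(35 d6 36 36 36 36 36 70 34 69) = 03 26; tag = H(5f bc 5c 5c 5c 5c 5c 03 26) = 0310 ← matches
m2: inner = H(35 d6 36 36 36 36 36 4e e3 e1) = 04 2b; tag = H(5f bc 5c 5c 5c 5c 5c 04 2b) = 0316
m3: inner = H(35 d6 36 36 36 36 36 48 c3 f9) = 04 1d; tag = H(5f bc 5c 5c 5c 5c 5c 04 1d) = 0308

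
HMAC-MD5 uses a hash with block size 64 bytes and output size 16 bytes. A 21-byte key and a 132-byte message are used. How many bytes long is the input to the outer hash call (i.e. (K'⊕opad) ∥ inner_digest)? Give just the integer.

80

Key is 21 ≤ 64 bytes, zero-padded: |K'| = 64.
Outer input = (K'⊕opad) ∥ H(inner) → 64 + 16 = 80 bytes.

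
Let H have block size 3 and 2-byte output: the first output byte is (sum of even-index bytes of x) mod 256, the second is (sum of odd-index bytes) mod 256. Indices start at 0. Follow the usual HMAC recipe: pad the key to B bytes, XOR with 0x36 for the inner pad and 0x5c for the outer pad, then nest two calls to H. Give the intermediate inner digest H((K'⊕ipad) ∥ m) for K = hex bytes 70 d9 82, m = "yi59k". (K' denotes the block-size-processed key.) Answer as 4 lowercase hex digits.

9c08

Key hex bytes 70 d9 82 is exactly B = 3 bytes: K' = 70 d9 82.
K' ⊕ ipad = 46 ef b4.
Inner input = 46 ef b4 ∥ 79 69 35 39 6b.
Inner hash: even-index sum = 412 mod 256 = 156; odd-index sum = 520 mod 256 = 8 → 9c 08.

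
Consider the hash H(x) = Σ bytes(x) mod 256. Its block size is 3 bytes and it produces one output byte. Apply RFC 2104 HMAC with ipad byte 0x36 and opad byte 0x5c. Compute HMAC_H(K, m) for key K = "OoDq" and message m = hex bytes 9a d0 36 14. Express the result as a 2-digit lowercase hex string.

Key "OoDq" = 4f 6f 44 71 is 4 bytes > B = 3, so hash it first: H(key) = 73, then zero-pad to 3 bytes: K' = 73 00 00.
K' ⊕ ipad = 45 36 36.  K' ⊕ opad = 2f 5c 5c.
Inner input = (K'⊕ipad) ∥ m = 45 36 36 ∥ 9a d0 36 14.
Inner hash: sum = 69+54+54+154+208+54+20 = 613; mod 256 = 101 → 65.
Outer input = (K'⊕opad) ∥ inner = 2f 5c 5c ∥ 65.
Outer hash (tag): sum = 47+92+92+101 = 332; mod 256 = 76 → 4c.

4c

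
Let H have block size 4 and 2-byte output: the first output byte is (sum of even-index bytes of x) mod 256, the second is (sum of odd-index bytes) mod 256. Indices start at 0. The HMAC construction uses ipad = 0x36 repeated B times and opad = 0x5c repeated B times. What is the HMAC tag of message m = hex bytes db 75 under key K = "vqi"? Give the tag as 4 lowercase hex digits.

d97b

Key "vqi" = 76 71 69 is 3 bytes ≤ B = 4; zero-pad to 4 bytes: K' = 76 71 69 00.
K' ⊕ ipad = 40 47 5f 36.  K' ⊕ opad = 2a 2d 35 5c.
Inner input = (K'⊕ipad) ∥ m = 40 47 5f 36 ∥ db 75.
Inner hash: even-index sum = 378 mod 256 = 122; odd-index sum = 242 mod 256 = 242 → 7a f2.
Outer input = (K'⊕opad) ∥ inner = 2a 2d 35 5c ∥ 7a f2.
Outer hash (tag): even-index sum = 217 mod 256 = 217; odd-index sum = 379 mod 256 = 123 → d9 7b.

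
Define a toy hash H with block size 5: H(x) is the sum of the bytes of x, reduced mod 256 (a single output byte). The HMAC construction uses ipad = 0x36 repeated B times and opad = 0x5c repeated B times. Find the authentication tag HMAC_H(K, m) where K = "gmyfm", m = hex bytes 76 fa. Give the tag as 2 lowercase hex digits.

Key "gmyfm" = 67 6d 79 66 6d is exactly B = 5 bytes: K' = 67 6d 79 66 6d.
K' ⊕ ipad = 51 5b 4f 50 5b.  K' ⊕ opad = 3b 31 25 3a 31.
Inner input = (K'⊕ipad) ∥ m = 51 5b 4f 50 5b ∥ 76 fa.
Inner hash: sum = 81+91+79+80+91+118+250 = 790; mod 256 = 22 → 16.
Outer input = (K'⊕opad) ∥ inner = 3b 31 25 3a 31 ∥ 16.
Outer hash (tag): sum = 59+49+37+58+49+22 = 274; mod 256 = 18 → 12.

12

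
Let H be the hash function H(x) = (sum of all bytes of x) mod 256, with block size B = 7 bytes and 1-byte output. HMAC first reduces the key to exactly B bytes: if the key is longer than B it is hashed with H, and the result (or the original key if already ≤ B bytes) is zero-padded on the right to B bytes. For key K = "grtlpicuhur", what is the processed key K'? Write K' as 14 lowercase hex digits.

|K| = 11 > B = 7, so first hash the key.
H(K): sum = 103+114+116+108+112+105+99+117+104+117+114 = 1209; mod 256 = 185 → b9.
Zero-pad H(K) = b9 to 7 bytes: K' = b9 00 00 00 00 00 00.

b9000000000000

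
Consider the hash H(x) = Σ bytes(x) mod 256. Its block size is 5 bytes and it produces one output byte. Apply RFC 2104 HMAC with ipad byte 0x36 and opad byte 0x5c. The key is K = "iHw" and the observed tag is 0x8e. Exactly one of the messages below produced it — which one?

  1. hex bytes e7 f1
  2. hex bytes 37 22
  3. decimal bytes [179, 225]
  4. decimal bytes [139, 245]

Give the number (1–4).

1

Key "iHw" = 69 48 77 is 3 bytes ≤ B = 5; zero-pad to 5 bytes: K' = 69 48 77 00 00.
K' ⊕ ipad = 5f 7e 41 36 36; K' ⊕ opad = 35 14 2b 5c 5c.
m1: inner = H(5f 7e 41 36 36 e7 f1) = 62; tag = H(35 14 2b 5c 5c 62) = 8e ← matches
m2: inner = H(5f 7e 41 36 36 37 22) = e3; tag = H(35 14 2b 5c 5c e3) = 0f
m3: inner = H(5f 7e 41 36 36 b3 e1) = 1e; tag = H(35 14 2b 5c 5c 1e) = 4a
m4: inner = H(5f 7e 41 36 36 8b f5) = 0a; tag = H(35 14 2b 5c 5c 0a) = 36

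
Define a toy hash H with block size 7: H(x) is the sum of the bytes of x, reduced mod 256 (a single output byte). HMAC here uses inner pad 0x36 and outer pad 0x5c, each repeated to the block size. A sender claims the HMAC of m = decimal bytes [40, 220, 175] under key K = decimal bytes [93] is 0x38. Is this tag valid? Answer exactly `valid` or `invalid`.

invalid

Key decimal bytes [93] = 5d is 1 byte ≤ B = 7; zero-pad to 7 bytes: K' = 5d 00 00 00 00 00 00.
K' ⊕ ipad = 6b 36 36 36 36 36 36; K' ⊕ opad = 01 5c 5c 5c 5c 5c 5c.
Inner hash: sum = 107+54+54+54+54+54+54+40+220+175 = 866; mod 256 = 98 → 62.
Outer hash (recomputed tag): sum = 1+92+92+92+92+92+92+98 = 651; mod 256 = 139 → 8b.
Recomputed tag = 8b; claimed = 38 → mismatch.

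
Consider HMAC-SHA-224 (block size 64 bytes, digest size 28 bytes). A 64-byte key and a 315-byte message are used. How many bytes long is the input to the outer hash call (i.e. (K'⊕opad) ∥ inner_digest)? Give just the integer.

92

Key is 64 ≤ 64 bytes, zero-padded: |K'| = 64.
Outer input = (K'⊕opad) ∥ H(inner) → 64 + 28 = 92 bytes.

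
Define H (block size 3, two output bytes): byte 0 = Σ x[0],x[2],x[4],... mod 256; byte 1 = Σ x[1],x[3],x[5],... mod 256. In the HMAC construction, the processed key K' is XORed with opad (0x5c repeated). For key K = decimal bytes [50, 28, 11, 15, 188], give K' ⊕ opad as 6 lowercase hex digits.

Key decimal bytes [50, 28, 11, 15, 188] = 32 1c 0b 0f bc is 5 bytes > B = 3, so hash it first: H(key) = f9 2b, then zero-pad to 3 bytes: K' = f9 2b 00.
XOR each byte with 0x5c: f9⊕5c=a5, 2b⊕5c=77, 00⊕5c=5c.

a5775c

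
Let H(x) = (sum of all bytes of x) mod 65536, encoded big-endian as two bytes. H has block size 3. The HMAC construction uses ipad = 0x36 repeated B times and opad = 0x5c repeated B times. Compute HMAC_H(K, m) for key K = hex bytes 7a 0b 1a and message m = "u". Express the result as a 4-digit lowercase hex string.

Key hex bytes 7a 0b 1a is exactly B = 3 bytes: K' = 7a 0b 1a.
K' ⊕ ipad = 4c 3d 2c.  K' ⊕ opad = 26 57 46.
Inner input = (K'⊕ipad) ∥ m = 4c 3d 2c ∥ 75.
Inner hash: sum = 76+61+44+117 = 298 → 01 2a.
Outer input = (K'⊕opad) ∥ inner = 26 57 46 ∥ 01 2a.
Outer hash (tag): sum = 38+87+70+1+42 = 238 → 00 ee.

00ee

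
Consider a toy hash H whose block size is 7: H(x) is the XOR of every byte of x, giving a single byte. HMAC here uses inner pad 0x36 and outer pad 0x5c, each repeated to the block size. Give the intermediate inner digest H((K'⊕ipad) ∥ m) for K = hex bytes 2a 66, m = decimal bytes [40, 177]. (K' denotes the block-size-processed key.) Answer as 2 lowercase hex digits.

Key hex bytes 2a 66 is 2 bytes ≤ B = 7; zero-pad to 7 bytes: K' = 2a 66 00 00 00 00 00.
K' ⊕ ipad = 1c 50 36 36 36 36 36.
Inner input = 1c 50 36 36 36 36 36 ∥ 28 b1.
Inner hash: XOR 1c⊕50⊕36⊕36⊕36⊕36⊕36⊕28⊕b1 = e3.

e3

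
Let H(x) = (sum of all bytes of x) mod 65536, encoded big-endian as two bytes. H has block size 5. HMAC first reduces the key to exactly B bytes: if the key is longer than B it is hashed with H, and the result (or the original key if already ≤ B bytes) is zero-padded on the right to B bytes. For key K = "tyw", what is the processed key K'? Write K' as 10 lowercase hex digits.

7479770000

Key "tyw" = 74 79 77 is 3 bytes ≤ B = 5; zero-pad to 5 bytes: K' = 74 79 77 00 00.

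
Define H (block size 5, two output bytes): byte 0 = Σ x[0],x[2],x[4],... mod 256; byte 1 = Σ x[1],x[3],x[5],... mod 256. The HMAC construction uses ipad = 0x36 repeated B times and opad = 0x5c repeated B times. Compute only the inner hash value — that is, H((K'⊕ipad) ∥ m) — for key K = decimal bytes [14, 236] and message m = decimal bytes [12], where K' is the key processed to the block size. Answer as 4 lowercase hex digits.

a41c

Key decimal bytes [14, 236] = 0e ec is 2 bytes ≤ B = 5; zero-pad to 5 bytes: K' = 0e ec 00 00 00.
K' ⊕ ipad = 38 da 36 36 36.
Inner input = 38 da 36 36 36 ∥ 0c.
Inner hash: even-index sum = 164 mod 256 = 164; odd-index sum = 284 mod 256 = 28 → a4 1c.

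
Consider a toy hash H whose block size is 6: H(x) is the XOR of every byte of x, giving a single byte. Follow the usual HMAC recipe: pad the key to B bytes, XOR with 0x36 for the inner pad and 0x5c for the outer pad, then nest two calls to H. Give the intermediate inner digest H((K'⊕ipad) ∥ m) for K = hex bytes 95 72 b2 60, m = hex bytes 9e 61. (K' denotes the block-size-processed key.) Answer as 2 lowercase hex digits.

ca

Key hex bytes 95 72 b2 60 is 4 bytes ≤ B = 6; zero-pad to 6 bytes: K' = 95 72 b2 60 00 00.
K' ⊕ ipad = a3 44 84 56 36 36.
Inner input = a3 44 84 56 36 36 ∥ 9e 61.
Inner hash: XOR a3⊕44⊕84⊕56⊕36⊕36⊕9e⊕61 = ca.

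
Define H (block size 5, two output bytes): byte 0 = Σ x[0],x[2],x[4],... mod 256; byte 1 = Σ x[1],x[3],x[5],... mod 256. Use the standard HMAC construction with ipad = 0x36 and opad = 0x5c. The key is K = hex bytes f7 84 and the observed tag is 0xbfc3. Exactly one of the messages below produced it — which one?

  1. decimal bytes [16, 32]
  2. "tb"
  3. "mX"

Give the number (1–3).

Key hex bytes f7 84 is 2 bytes ≤ B = 5; zero-pad to 5 bytes: K' = f7 84 00 00 00.
K' ⊕ ipad = c1 b2 36 36 36; K' ⊕ opad = ab d8 5c 5c 5c.
m1: inner = H(c1 b2 36 36 36 10 20) = 4d f8; tag = H(ab d8 5c 5c 5c 4d f8) = 5b81
m2: inner = H(c1 b2 36 36 36 74 62) = 8f 5c; tag = H(ab d8 5c 5c 5c 8f 5c) = bfc3 ← matches
m3: inner = H(c1 b2 36 36 36 6d 58) = 85 55; tag = H(ab d8 5c 5c 5c 85 55) = b8b9

2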